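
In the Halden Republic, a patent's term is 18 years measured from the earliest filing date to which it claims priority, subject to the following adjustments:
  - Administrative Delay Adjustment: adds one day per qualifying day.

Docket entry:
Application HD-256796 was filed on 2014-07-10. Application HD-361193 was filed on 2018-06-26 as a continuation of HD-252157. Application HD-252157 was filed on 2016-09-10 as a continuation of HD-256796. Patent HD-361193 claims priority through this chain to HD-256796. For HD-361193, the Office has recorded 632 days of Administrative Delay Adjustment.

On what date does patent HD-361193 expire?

Earliest priority filing: 10 July 2014.
Base term: 10 July 2014 + 18 years → 10 July 2032.
Administrative Delay Adjustment: +632 days → 3 April 2034.

April 3, 2034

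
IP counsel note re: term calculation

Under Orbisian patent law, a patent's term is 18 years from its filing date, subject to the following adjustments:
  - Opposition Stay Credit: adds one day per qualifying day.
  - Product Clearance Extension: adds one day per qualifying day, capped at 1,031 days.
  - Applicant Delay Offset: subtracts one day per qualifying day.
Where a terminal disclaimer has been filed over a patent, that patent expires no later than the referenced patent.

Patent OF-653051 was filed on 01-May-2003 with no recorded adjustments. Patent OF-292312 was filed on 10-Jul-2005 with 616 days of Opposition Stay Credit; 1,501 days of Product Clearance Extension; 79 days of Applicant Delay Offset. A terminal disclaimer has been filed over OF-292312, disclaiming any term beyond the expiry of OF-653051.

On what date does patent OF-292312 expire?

2021-05-01

Natural term of OF-292312:
  Base: filing + 18 years → 10 July 2023.
  Opposition Stay Credit: +616 days → 17 March 2025.
  Product Clearance Extension: 1501 days claimed exceeds the 1031-day cap, so +1031 days → 12 January 2028.
  Applicant Delay Offset: −79 days → 25 October 2027.
Expiry of referenced patent OF-653051:
  Base: filing + 18 years → 1 May 2021.
Terminal disclaimer: OF-292312 expires on the earlier of 25 October 2027 and 1 May 2021.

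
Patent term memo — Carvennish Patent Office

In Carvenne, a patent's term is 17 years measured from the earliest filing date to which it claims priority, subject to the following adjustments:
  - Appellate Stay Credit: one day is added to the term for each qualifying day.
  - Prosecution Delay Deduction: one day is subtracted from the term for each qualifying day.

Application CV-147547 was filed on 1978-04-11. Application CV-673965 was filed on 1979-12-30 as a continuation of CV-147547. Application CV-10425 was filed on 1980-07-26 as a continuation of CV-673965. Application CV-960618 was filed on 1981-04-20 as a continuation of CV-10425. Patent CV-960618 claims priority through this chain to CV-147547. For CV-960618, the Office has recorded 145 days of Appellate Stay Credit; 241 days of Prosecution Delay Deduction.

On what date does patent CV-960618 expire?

Earliest priority filing: 11 April 1978.
Base term: 11 April 1978 + 17 years → 11 April 1995.
Appellate Stay Credit: +145 days → 3 September 1995.
Prosecution Delay Deduction: −241 days → 5 January 1995.

January 5, 1995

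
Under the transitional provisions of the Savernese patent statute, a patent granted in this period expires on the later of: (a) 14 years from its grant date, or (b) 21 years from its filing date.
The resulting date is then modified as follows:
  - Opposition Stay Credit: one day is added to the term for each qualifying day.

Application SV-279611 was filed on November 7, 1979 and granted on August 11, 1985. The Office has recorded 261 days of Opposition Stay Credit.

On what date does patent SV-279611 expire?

(a) grant + 14 years → 11 August 1999.
(b) filing + 21 years → 7 November 2000.
Later of the two: 7 November 2000.
Opposition Stay Credit: +261 days → 26 July 2001.

2001-07-26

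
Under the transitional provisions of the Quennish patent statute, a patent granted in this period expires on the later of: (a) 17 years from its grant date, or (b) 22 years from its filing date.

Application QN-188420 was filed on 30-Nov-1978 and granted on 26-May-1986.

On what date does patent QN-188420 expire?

(a) grant + 17 years → 26 May 2003.
(b) filing + 22 years → 30 November 2000.
Later of the two: 26 May 2003.

May 26, 2003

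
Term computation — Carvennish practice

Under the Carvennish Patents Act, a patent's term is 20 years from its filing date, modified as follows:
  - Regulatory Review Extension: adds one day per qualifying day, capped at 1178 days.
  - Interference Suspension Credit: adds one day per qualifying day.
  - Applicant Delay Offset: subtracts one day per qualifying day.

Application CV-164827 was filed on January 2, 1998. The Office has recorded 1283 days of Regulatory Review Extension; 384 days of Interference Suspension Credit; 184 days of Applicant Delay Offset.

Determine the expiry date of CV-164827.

Base term: filing date + 20 years → 2 January 2018.
Regulatory Review Extension: 1283 days claimed exceeds the 1178-day cap, so +1178 days → 25 March 2021.
Interference Suspension Credit: +384 days → 13 April 2022.
Applicant Delay Offset: −184 days → 11 October 2021.

2021-10-11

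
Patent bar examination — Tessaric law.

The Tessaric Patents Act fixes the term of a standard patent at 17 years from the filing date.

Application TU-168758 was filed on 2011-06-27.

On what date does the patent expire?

2028-06-27

Filing date + 17 years → 27 June 2028.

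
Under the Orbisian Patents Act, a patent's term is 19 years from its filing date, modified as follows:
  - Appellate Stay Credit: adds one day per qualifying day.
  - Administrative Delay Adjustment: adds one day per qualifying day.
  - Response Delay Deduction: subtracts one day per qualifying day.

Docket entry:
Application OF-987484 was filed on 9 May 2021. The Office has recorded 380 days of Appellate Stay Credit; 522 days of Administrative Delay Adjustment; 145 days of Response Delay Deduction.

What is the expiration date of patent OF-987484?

Base term: filing date + 19 years → 9 May 2040.
Appellate Stay Credit: +380 days → 24 May 2041.
Administrative Delay Adjustment: +522 days → 28 October 2042.
Response Delay Deduction: −145 days → 5 June 2042.

2042-06-05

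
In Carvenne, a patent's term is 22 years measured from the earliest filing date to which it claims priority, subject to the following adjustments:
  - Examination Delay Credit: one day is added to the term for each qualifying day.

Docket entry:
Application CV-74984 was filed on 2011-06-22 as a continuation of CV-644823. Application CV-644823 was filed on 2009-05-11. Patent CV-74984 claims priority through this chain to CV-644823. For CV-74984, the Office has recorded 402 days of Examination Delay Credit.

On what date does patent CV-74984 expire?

2032-06-16

Earliest priority filing: 11 May 2009.
Base term: 11 May 2009 + 22 years → 11 May 2031.
Examination Delay Credit: +402 days → 16 June 2032.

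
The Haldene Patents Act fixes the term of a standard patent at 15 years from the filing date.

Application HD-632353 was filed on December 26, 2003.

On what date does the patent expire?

Filing date + 15 years → 26 December 2018.

2018-12-26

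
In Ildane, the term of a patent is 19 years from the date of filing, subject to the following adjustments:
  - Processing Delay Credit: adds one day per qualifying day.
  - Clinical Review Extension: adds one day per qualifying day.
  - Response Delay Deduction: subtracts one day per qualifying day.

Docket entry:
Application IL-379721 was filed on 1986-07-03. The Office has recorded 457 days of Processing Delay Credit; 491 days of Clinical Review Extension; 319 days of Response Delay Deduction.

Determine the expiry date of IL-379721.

Base term: filing date + 19 years → 3 July 2005.
Processing Delay Credit: +457 days → 3 October 2006.
Clinical Review Extension: +491 days → 6 February 2008.
Response Delay Deduction: −319 days → 24 March 2007.

March 24, 2007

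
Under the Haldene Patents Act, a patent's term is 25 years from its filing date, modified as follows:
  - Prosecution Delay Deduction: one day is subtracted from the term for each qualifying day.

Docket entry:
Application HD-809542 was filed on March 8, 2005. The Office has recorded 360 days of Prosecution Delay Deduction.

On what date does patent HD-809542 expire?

Base term: filing date + 25 years → 8 March 2030.
Prosecution Delay Deduction: −360 days → 13 March 2029.

March 13, 2029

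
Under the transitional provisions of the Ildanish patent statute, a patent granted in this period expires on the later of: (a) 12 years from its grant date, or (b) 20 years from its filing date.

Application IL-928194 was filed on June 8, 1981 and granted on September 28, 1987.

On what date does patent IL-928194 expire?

2001-06-08

(a) grant + 12 years → 28 September 1999.
(b) filing + 20 years → 8 June 2001.
Later of the two: 8 June 2001.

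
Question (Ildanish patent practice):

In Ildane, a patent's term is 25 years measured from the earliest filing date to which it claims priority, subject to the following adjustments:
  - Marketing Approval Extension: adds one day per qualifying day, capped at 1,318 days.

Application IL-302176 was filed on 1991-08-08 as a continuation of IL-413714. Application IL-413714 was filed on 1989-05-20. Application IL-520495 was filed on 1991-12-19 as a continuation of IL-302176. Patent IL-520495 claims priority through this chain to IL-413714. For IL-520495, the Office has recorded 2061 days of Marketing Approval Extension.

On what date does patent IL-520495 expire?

December 28, 2017

Earliest priority filing: 20 May 1989.
Base term: 20 May 1989 + 25 years → 20 May 2014.
Marketing Approval Extension: 2061 days claimed exceeds the 1318-day cap, so +1318 days → 28 December 2017.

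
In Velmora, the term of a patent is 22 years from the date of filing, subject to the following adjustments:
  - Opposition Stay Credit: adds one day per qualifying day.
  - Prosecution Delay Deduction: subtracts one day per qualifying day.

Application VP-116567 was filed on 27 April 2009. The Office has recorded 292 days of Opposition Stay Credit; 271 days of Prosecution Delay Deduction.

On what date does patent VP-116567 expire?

May 18, 2031

Base term: filing date + 22 years → 27 April 2031.
Opposition Stay Credit: +292 days → 13 February 2032.
Prosecution Delay Deduction: −271 days → 18 May 2031.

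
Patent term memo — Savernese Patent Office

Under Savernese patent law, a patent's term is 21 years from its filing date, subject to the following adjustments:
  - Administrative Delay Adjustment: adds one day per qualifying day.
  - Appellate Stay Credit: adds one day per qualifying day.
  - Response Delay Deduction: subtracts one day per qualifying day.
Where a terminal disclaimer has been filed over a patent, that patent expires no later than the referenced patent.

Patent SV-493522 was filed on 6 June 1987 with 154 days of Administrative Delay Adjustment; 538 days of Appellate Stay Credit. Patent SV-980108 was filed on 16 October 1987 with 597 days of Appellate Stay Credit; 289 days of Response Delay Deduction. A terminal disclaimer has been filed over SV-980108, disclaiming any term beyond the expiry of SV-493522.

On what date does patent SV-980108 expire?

Natural term of SV-980108:
  Base: filing + 21 years → 16 October 2008.
  Appellate Stay Credit: +597 days → 5 June 2010.
  Response Delay Deduction: −289 days → 20 August 2009.
Expiry of referenced patent SV-493522:
  Base: filing + 21 years → 6 June 2008.
  Administrative Delay Adjustment: +154 days → 7 November 2008.
  Appellate Stay Credit: +538 days → 29 April 2010.
Terminal disclaimer: SV-980108 expires on the earlier of 20 August 2009 and 29 April 2010.

2009-08-20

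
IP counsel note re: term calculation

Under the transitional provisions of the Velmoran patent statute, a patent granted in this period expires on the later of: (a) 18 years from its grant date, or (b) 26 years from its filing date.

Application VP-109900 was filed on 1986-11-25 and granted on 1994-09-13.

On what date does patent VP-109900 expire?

2012-11-25

(a) grant + 18 years → 13 September 2012.
(b) filing + 26 years → 25 November 2012.
Later of the two: 25 November 2012.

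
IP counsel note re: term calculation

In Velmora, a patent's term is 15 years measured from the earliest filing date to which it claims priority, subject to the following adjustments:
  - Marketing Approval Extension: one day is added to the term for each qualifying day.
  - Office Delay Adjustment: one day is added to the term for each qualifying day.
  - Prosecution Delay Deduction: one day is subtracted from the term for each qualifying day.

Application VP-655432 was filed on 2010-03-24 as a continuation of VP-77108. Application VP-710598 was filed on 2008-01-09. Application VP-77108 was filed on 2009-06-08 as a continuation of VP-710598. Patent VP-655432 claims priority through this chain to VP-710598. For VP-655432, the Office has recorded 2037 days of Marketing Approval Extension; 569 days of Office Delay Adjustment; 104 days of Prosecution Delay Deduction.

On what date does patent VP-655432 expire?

2029-11-15

Earliest priority filing: 9 January 2008.
Base term: 9 January 2008 + 15 years → 9 January 2023.
Marketing Approval Extension: +2037 days → 7 August 2028.
Office Delay Adjustment: +569 days → 27 February 2030.
Prosecution Delay Deduction: −104 days → 15 November 2029.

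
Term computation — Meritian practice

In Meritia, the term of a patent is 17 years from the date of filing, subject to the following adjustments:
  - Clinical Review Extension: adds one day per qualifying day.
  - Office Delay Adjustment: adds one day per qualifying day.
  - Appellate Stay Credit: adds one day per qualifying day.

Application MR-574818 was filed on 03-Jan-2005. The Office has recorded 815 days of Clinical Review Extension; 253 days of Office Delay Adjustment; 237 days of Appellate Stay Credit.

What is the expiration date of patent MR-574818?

Base term: filing date + 17 years → 3 January 2022.
Clinical Review Extension: +815 days → 28 March 2024.
Office Delay Adjustment: +253 days → 6 December 2024.
Appellate Stay Credit: +237 days → 31 July 2025.

July 31, 2025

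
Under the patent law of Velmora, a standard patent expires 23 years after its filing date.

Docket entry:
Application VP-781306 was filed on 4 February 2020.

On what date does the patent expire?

Filing date + 23 years → 4 February 2043.

February 4, 2043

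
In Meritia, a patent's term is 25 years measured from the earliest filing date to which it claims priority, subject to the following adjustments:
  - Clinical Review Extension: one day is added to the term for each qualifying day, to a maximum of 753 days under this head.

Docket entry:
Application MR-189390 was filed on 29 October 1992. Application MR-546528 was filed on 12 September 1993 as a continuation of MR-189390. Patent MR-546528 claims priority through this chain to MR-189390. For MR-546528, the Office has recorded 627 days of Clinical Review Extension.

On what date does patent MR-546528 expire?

Earliest priority filing: 29 October 1992.
Base term: 29 October 1992 + 25 years → 29 October 2017.
Clinical Review Extension: 627 days (within the 753-day cap) → +627 days → 18 July 2019.

July 18, 2019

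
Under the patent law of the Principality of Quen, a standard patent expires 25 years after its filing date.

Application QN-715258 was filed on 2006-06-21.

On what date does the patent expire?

2031-06-21

Filing date + 25 years → 21 June 2031.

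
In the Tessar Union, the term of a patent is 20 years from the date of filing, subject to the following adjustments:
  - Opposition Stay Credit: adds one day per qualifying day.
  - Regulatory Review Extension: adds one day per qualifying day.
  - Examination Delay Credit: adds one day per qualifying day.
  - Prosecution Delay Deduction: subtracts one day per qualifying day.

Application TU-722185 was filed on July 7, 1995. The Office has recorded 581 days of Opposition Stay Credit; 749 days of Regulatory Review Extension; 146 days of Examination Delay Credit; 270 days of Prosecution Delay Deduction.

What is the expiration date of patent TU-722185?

2018-10-25

Base term: filing date + 20 years → 7 July 2015.
Opposition Stay Credit: +581 days → 7 February 2017.
Regulatory Review Extension: +749 days → 26 February 2019.
Examination Delay Credit: +146 days → 22 July 2019.
Prosecution Delay Deduction: −270 days → 25 October 2018.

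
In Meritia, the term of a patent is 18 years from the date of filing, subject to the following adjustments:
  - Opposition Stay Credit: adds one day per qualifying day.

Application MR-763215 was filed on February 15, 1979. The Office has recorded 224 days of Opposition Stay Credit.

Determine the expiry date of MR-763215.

1997-09-27

Base term: filing date + 18 years → 15 February 1997.
Opposition Stay Credit: +224 days → 27 September 1997.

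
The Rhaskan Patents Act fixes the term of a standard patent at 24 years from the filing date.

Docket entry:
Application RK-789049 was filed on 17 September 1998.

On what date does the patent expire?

2022-09-17

Filing date + 24 years → 17 September 2022.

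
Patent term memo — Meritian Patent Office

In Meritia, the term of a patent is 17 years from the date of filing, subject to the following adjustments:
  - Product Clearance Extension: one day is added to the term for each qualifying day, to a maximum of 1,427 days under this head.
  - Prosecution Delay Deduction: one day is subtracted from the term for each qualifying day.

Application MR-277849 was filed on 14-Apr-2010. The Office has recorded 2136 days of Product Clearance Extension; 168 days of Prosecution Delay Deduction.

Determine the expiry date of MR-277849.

Base term: filing date + 17 years → 14 April 2027.
Product Clearance Extension: 2136 days claimed exceeds the 1427-day cap, so +1427 days → 11 March 2031.
Prosecution Delay Deduction: −168 days → 24 September 2030.

September 24, 2030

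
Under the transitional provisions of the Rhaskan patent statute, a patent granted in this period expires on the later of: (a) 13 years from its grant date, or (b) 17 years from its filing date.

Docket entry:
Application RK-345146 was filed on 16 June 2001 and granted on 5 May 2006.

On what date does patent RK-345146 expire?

(a) grant + 13 years → 5 May 2019.
(b) filing + 17 years → 16 June 2018.
Later of the two: 5 May 2019.

2019-05-05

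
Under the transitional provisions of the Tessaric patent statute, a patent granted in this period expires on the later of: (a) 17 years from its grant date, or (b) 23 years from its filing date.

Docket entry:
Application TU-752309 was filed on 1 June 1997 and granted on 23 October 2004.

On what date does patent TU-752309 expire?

(a) grant + 17 years → 23 October 2021.
(b) filing + 23 years → 1 June 2020.
Later of the two: 23 October 2021.

October 23, 2021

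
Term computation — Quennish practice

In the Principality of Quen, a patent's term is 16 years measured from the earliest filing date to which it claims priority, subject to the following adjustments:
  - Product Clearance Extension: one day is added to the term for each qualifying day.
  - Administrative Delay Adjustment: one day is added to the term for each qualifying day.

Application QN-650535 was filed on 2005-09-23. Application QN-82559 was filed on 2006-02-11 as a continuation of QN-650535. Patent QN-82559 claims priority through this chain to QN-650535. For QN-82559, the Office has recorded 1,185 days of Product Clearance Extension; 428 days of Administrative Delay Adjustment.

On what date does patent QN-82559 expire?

2026-02-22

Earliest priority filing: 23 September 2005.
Base term: 23 September 2005 + 16 years → 23 September 2021.
Product Clearance Extension: +1185 days → 21 December 2024.
Administrative Delay Adjustment: +428 days → 22 February 2026.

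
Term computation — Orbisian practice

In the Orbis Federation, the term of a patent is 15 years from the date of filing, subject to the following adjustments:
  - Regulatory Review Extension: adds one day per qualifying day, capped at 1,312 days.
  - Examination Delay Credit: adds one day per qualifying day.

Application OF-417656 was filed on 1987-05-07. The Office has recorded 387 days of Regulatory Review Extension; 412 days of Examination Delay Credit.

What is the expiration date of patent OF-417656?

July 14, 2004

Base term: filing date + 15 years → 7 May 2002.
Regulatory Review Extension: 387 days (within the 1312-day cap) → +387 days → 29 May 2003.
Examination Delay Credit: +412 days → 14 July 2004.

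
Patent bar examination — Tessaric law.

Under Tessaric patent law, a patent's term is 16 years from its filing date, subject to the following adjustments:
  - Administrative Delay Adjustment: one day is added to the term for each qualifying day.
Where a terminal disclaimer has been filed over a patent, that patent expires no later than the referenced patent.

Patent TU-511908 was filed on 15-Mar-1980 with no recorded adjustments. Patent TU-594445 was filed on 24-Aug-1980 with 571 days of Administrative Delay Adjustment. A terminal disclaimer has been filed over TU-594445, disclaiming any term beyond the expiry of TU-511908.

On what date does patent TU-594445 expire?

Natural term of TU-594445:
  Base: filing + 16 years → 24 August 1996.
  Administrative Delay Adjustment: +571 days → 18 March 1998.
Expiry of referenced patent TU-511908:
  Base: filing + 16 years → 15 March 1996.
Terminal disclaimer: TU-594445 expires on the earlier of 18 March 1998 and 15 March 1996.

1996-03-15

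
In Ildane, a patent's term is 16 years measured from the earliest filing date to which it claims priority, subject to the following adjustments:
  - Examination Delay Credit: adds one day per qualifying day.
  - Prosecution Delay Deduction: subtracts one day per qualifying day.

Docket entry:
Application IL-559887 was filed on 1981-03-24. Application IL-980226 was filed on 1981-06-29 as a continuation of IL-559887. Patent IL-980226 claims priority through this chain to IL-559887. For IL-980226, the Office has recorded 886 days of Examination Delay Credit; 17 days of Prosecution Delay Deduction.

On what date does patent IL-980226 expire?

1999-08-10

Earliest priority filing: 24 March 1981.
Base term: 24 March 1981 + 16 years → 24 March 1997.
Examination Delay Credit: +886 days → 27 August 1999.
Prosecution Delay Deduction: −17 days → 10 August 1999.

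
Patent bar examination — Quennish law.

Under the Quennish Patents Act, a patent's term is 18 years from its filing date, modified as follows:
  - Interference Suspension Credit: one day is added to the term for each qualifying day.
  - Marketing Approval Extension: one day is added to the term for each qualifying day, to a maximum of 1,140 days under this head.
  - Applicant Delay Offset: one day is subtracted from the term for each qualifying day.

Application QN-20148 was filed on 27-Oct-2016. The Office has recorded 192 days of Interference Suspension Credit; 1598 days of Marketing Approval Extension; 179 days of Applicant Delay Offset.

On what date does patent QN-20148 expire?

Base term: filing date + 18 years → 27 October 2034.
Interference Suspension Credit: +192 days → 7 May 2035.
Marketing Approval Extension: 1598 days claimed exceeds the 1140-day cap, so +1140 days → 20 June 2038.
Applicant Delay Offset: −179 days → 23 December 2037.

2037-12-23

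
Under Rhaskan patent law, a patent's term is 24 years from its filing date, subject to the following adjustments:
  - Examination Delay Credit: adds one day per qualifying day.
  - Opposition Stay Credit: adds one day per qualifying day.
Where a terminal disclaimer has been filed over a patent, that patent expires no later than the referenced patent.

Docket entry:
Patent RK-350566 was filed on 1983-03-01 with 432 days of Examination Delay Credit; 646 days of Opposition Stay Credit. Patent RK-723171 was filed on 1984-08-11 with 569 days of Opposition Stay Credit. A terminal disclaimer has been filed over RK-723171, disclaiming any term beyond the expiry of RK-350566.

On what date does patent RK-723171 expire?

2010-02-11

Natural term of RK-723171:
  Base: filing + 24 years → 11 August 2008.
  Opposition Stay Credit: +569 days → 3 March 2010.
Expiry of referenced patent RK-350566:
  Base: filing + 24 years → 1 March 2007.
  Examination Delay Credit: +432 days → 6 May 2008.
  Opposition Stay Credit: +646 days → 11 February 2010.
Terminal disclaimer: RK-723171 expires on the earlier of 3 March 2010 and 11 February 2010.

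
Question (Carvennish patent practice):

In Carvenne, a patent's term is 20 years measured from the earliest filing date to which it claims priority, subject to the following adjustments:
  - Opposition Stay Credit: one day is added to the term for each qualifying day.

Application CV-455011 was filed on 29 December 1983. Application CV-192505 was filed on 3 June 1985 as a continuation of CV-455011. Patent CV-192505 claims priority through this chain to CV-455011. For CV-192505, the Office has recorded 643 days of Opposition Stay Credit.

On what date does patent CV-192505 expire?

2005-10-02

Earliest priority filing: 29 December 1983.
Base term: 29 December 1983 + 20 years → 29 December 2003.
Opposition Stay Credit: +643 days → 2 October 2005.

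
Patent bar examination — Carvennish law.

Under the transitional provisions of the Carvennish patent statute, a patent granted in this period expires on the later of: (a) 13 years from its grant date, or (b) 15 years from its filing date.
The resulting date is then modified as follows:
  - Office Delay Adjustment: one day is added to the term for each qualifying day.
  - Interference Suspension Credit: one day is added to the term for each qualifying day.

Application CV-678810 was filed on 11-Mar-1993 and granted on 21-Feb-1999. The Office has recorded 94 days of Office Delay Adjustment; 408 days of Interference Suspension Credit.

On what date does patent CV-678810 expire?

July 7, 2013

(a) grant + 13 years → 21 February 2012.
(b) filing + 15 years → 11 March 2008.
Later of the two: 21 February 2012.
Office Delay Adjustment: +94 days → 25 May 2012.
Interference Suspension Credit: +408 days → 7 July 2013.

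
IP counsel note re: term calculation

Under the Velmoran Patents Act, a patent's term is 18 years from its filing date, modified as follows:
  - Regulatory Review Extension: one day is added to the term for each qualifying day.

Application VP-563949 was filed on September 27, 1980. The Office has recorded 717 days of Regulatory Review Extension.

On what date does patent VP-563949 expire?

Base term: filing date + 18 years → 27 September 1998.
Regulatory Review Extension: +717 days → 13 September 2000.

September 13, 2000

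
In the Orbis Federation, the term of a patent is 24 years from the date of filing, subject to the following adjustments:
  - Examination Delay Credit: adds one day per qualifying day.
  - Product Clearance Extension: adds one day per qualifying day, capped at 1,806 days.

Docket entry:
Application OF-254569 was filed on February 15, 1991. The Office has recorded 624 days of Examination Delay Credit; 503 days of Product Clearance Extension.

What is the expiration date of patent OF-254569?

Base term: filing date + 24 years → 15 February 2015.
Examination Delay Credit: +624 days → 31 October 2016.
Product Clearance Extension: 503 days (within the 1806-day cap) → +503 days → 18 March 2018.

March 18, 2018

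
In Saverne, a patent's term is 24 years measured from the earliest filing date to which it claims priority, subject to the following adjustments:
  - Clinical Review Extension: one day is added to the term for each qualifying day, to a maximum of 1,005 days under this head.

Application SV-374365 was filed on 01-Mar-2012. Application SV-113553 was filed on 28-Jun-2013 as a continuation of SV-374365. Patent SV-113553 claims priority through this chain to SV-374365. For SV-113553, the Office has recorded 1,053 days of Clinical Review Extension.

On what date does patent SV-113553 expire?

Earliest priority filing: 1 March 2012.
Base term: 1 March 2012 + 24 years → 1 March 2036.
Clinical Review Extension: 1053 days claimed exceeds the 1005-day cap, so +1005 days → 1 December 2038.

2038-12-01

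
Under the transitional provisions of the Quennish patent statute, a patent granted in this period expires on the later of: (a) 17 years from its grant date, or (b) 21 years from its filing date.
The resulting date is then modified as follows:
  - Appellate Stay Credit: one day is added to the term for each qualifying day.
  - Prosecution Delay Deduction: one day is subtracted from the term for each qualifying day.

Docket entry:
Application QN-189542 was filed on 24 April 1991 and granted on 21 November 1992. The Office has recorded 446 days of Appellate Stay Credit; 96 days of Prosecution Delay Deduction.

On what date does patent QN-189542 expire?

(a) grant + 17 years → 21 November 2009.
(b) filing + 21 years → 24 April 2012.
Later of the two: 24 April 2012.
Appellate Stay Credit: +446 days → 14 July 2013.
Prosecution Delay Deduction: −96 days → 9 April 2013.

April 9, 2013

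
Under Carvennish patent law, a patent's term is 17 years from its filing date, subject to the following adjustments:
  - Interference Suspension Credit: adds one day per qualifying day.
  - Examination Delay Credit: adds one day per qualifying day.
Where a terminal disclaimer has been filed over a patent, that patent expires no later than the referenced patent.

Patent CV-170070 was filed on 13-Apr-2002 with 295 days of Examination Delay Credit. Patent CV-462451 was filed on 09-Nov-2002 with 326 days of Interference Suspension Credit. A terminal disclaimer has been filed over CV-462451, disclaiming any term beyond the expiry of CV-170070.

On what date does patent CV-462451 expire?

2020-02-02

Natural term of CV-462451:
  Base: filing + 17 years → 9 November 2019.
  Interference Suspension Credit: +326 days → 30 September 2020.
Expiry of referenced patent CV-170070:
  Base: filing + 17 years → 13 April 2019.
  Examination Delay Credit: +295 days → 2 February 2020.
Terminal disclaimer: CV-462451 expires on the earlier of 30 September 2020 and 2 February 2020.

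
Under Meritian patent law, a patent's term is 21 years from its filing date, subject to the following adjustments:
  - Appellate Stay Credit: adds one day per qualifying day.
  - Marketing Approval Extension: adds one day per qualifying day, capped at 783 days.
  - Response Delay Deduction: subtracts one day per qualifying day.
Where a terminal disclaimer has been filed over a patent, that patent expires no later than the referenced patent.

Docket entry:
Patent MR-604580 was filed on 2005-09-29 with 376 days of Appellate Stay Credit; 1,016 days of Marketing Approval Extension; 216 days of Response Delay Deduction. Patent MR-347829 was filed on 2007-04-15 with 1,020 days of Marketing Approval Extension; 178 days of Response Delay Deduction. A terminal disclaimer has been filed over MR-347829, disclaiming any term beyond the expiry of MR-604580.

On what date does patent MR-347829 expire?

April 29, 2029

Natural term of MR-347829:
  Base: filing + 21 years → 15 April 2028.
  Marketing Approval Extension: 1020 days claimed exceeds the 783-day cap, so +783 days → 7 June 2030.
  Response Delay Deduction: −178 days → 11 December 2029.
Expiry of referenced patent MR-604580:
  Base: filing + 21 years → 29 September 2026.
  Appellate Stay Credit: +376 days → 10 October 2027.
  Marketing Approval Extension: 1016 days claimed exceeds the 783-day cap, so +783 days → 1 December 2029.
  Response Delay Deduction: −216 days → 29 April 2029.
Terminal disclaimer: MR-347829 expires on the earlier of 11 December 2029 and 29 April 2029.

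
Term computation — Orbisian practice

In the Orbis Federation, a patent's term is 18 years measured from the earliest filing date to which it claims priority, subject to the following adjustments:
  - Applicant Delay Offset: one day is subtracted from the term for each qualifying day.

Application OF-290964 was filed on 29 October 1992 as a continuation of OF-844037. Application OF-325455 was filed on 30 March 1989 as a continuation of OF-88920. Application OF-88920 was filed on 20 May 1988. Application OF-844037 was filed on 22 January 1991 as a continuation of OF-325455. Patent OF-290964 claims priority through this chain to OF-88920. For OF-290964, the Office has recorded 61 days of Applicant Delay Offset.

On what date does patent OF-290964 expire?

Earliest priority filing: 20 May 1988.
Base term: 20 May 1988 + 18 years → 20 May 2006.
Applicant Delay Offset: −61 days → 20 March 2006.

2006-03-20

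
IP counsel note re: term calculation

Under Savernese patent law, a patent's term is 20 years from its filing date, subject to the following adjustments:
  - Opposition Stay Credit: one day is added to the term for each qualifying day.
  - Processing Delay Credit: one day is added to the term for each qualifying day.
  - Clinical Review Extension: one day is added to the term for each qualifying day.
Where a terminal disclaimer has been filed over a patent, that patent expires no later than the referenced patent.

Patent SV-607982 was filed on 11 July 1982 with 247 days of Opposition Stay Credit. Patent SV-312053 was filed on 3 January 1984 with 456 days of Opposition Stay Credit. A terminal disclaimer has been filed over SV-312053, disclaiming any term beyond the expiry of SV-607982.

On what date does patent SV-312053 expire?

2003-03-15

Natural term of SV-312053:
  Base: filing + 20 years → 3 January 2004.
  Opposition Stay Credit: +456 days → 3 April 2005.
Expiry of referenced patent SV-607982:
  Base: filing + 20 years → 11 July 2002.
  Opposition Stay Credit: +247 days → 15 March 2003.
Terminal disclaimer: SV-312053 expires on the earlier of 3 April 2005 and 15 March 2003.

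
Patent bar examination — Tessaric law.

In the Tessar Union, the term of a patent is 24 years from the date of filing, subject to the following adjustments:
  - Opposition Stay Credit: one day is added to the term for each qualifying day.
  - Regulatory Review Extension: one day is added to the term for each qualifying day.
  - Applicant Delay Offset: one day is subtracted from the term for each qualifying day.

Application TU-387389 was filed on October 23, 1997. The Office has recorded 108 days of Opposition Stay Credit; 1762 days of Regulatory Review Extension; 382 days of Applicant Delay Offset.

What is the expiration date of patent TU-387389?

Base term: filing date + 24 years → 23 October 2021.
Opposition Stay Credit: +108 days → 8 February 2022.
Regulatory Review Extension: +1762 days → 6 December 2026.
Applicant Delay Offset: −382 days → 19 November 2025.

2025-11-19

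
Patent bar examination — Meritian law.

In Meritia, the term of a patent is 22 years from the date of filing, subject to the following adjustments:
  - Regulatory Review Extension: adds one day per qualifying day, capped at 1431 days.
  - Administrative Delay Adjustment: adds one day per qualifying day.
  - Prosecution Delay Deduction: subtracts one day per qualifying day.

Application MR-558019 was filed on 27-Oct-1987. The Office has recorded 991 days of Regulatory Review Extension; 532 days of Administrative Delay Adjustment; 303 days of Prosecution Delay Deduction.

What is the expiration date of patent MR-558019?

February 28, 2013

Base term: filing date + 22 years → 27 October 2009.
Regulatory Review Extension: 991 days (within the 1431-day cap) → +991 days → 14 July 2012.
Administrative Delay Adjustment: +532 days → 28 December 2013.
Prosecution Delay Deduction: −303 days → 28 February 2013.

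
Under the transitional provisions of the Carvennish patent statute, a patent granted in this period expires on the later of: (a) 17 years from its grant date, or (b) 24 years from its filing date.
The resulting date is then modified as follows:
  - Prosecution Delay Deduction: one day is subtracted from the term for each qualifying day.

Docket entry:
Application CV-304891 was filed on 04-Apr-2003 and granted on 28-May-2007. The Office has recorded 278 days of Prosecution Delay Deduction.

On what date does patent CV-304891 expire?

(a) grant + 17 years → 28 May 2024.
(b) filing + 24 years → 4 April 2027.
Later of the two: 4 April 2027.
Prosecution Delay Deduction: −278 days → 30 June 2026.

June 30, 2026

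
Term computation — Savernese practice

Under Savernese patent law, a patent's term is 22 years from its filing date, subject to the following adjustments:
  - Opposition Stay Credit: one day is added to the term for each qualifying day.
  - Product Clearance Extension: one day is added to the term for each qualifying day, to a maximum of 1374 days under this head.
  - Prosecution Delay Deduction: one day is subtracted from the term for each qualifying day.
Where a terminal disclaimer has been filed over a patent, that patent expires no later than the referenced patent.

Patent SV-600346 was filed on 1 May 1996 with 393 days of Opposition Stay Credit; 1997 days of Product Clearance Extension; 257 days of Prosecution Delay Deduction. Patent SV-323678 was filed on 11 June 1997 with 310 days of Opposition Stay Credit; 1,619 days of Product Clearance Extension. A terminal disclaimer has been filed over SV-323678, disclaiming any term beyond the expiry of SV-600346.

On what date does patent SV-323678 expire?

June 19, 2022

Natural term of SV-323678:
  Base: filing + 22 years → 11 June 2019.
  Opposition Stay Credit: +310 days → 16 April 2020.
  Product Clearance Extension: 1619 days claimed exceeds the 1374-day cap, so +1374 days → 20 January 2024.
Expiry of referenced patent SV-600346:
  Base: filing + 22 years → 1 May 2018.
  Opposition Stay Credit: +393 days → 29 May 2019.
  Product Clearance Extension: 1997 days claimed exceeds the 1374-day cap, so +1374 days → 3 March 2023.
  Prosecution Delay Deduction: −257 days → 19 June 2022.
Terminal disclaimer: SV-323678 expires on the earlier of 20 January 2024 and 19 June 2022.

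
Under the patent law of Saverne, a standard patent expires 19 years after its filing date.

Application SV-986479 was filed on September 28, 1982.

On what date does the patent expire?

Filing date + 19 years → 28 September 2001.

September 28, 2001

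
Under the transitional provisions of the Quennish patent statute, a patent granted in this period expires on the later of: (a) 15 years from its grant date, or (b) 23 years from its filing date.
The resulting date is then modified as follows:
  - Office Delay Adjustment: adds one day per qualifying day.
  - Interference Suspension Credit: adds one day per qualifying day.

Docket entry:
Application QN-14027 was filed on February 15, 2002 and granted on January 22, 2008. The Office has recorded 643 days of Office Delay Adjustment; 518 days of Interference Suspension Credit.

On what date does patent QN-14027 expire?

(a) grant + 15 years → 22 January 2023.
(b) filing + 23 years → 15 February 2025.
Later of the two: 15 February 2025.
Office Delay Adjustment: +643 days → 20 November 2026.
Interference Suspension Credit: +518 days → 21 April 2028.

2028-04-21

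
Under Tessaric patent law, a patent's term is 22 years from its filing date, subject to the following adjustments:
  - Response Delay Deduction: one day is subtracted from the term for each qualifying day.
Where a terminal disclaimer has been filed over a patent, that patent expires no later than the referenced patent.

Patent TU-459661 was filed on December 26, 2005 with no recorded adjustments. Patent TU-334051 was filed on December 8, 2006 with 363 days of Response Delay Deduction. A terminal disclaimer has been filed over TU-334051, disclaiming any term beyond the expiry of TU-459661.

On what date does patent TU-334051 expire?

Natural term of TU-334051:
  Base: filing + 22 years → 8 December 2028.
  Response Delay Deduction: −363 days → 11 December 2027.
Expiry of referenced patent TU-459661:
  Base: filing + 22 years → 26 December 2027.
Terminal disclaimer: TU-334051 expires on the earlier of 11 December 2027 and 26 December 2027.

2027-12-11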